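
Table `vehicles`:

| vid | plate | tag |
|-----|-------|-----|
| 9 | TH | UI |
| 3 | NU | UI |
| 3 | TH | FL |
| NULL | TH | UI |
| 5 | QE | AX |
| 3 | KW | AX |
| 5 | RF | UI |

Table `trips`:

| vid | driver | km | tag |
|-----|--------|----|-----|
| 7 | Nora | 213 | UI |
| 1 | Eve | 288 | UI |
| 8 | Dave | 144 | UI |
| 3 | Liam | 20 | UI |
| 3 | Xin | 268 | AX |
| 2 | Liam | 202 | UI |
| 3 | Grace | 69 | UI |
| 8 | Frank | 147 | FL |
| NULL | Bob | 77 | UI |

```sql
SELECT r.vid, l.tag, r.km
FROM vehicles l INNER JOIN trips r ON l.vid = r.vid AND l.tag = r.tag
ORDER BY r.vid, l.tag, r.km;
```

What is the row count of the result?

3

INNER JOIN keeps only pairs where the ON condition holds.
Matching on l.vid = r.vid AND l.tag = r.tag. A NULL in a compared column never satisfies the condition.
Matched pairs: 3.
Total: 3 rows.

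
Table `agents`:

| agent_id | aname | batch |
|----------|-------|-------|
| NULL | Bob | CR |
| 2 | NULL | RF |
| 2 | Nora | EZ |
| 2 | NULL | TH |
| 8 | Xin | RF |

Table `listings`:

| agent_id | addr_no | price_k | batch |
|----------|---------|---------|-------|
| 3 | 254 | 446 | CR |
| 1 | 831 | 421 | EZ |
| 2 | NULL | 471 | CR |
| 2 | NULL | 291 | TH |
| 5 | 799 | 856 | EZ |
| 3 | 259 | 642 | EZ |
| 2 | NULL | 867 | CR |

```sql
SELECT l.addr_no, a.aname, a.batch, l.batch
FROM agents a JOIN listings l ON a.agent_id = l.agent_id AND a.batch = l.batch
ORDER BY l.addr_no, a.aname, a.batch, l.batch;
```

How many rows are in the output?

1

INNER JOIN keeps only pairs where the ON condition holds.
Matching on a.agent_id = l.agent_id AND a.batch = l.batch. A NULL in a compared column never satisfies the condition.
- a[0] agent_id=NULL, batch=CR → no match; dropped.
- a[1] agent_id=2, batch=RF → no match; dropped.
- a[2] agent_id=2, batch=EZ → no match; dropped.
- a[3] agent_id=2, batch=TH → 1 match(es) in l → 1 row(s).
- a[4] agent_id=8, batch=RF → no match; dropped.
Total: 1 rows.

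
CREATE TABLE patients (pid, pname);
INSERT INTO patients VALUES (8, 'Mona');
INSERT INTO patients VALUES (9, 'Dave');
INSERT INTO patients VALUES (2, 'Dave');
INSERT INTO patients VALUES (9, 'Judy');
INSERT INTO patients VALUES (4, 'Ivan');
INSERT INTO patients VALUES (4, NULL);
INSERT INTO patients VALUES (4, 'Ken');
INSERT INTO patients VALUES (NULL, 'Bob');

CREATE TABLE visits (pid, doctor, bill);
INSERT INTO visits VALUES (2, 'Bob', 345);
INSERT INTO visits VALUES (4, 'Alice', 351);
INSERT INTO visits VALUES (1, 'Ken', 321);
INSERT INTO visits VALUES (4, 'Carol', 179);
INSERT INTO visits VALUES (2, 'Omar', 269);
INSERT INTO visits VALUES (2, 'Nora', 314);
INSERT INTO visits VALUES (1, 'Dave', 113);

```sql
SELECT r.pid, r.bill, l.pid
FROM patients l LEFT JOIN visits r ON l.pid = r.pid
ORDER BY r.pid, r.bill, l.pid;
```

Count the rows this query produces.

13

LEFT JOIN keeps every row from `patients`; unmatched rows get NULL for `visits`'s columns.
Matching on l.pid = r.pid. A NULL in a compared column never satisfies the condition.
- l[0] pid=8 → no match; kept with NULLs on the r side.
- l[1] pid=9 → no match; kept with NULLs on the r side.
- l[2] pid=2 → 3 match(es) in r → 3 row(s).
- l[3] pid=9 → no match; kept with NULLs on the r side.
- l[4] pid=4 → 2 match(es) in r → 2 row(s).
- l[5] pid=4 → 2 match(es) in r → 2 row(s).
- l[6] pid=4 → 2 match(es) in r → 2 row(s).
- l[7] pid=NULL → no match; kept with NULLs on the r side.
Total: 9 matched + 4 padded = 13 rows.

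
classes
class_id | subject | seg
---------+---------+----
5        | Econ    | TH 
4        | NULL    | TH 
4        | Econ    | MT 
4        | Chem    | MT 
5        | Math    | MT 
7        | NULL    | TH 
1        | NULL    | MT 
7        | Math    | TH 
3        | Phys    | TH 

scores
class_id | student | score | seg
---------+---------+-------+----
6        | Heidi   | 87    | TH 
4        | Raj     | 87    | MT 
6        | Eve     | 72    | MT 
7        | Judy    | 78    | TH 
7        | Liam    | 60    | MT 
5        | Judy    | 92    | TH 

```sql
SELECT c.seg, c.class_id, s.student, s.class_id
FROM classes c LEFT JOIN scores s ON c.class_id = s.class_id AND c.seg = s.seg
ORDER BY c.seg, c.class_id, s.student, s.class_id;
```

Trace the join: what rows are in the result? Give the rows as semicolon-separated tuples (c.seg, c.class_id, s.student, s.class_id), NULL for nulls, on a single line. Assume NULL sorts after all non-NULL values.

(MT, 1, NULL, NULL); (MT, 4, Raj, 4); (MT, 4, Raj, 4); (MT, 5, NULL, NULL); (TH, 3, NULL, NULL); (TH, 4, NULL, NULL); (TH, 5, Judy, 5); (TH, 7, Judy, 7); (TH, 7, Judy, 7)

LEFT JOIN keeps every row from `classes`; unmatched rows get NULL for `scores`'s columns.
Matching on c.class_id = s.class_id AND c.seg = s.seg.
- c (class_id=5, seg=TH) pairs with 1 row(s) of s.
- c (class_id=4, seg=TH) has no partner → padded with NULL.
- c (class_id=4, seg=MT) pairs with 1 row(s) of s.
- c (class_id=4, seg=MT) pairs with 1 row(s) of s.
- c (class_id=5, seg=MT) has no partner → padded with NULL.
- c (class_id=7, seg=TH) pairs with 1 row(s) of s.
- c (class_id=1, seg=MT) has no partner → padded with NULL.
- c (class_id=7, seg=TH) pairs with 1 row(s) of s.
- c (class_id=3, seg=TH) has no partner → padded with NULL.
After projecting and ordering:
c.seg | c.class_id | s.student | s.class_id
MT | 1 | NULL | NULL
MT | 4 | Raj | 4
MT | 4 | Raj | 4
MT | 5 | NULL | NULL
TH | 3 | NULL | NULL
TH | 4 | NULL | NULL
TH | 5 | Judy | 5
TH | 7 | Judy | 7
TH | 7 | Judy | 7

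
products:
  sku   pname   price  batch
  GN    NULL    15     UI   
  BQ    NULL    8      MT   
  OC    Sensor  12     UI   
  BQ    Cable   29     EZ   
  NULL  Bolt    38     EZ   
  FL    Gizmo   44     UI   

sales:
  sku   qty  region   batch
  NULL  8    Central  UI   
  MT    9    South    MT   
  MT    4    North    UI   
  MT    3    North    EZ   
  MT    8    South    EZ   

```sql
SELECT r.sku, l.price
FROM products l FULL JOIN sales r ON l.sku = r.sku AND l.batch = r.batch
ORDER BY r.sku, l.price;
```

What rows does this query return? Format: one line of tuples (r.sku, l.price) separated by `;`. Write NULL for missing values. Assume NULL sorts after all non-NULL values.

(MT, NULL); (MT, NULL); (MT, NULL); (MT, NULL); (NULL, 8); (NULL, 12); (NULL, 15); (NULL, 29); (NULL, 38); (NULL, 44); (NULL, NULL)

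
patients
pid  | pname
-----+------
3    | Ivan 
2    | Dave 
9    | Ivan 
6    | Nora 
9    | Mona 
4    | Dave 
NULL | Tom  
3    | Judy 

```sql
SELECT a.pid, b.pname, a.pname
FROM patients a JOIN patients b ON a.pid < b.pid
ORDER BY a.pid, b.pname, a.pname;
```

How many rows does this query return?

19

INNER JOIN keeps only pairs where the ON condition holds.
Matching on a.pid < b.pid. A NULL in a compared column never satisfies the condition.
- a row (pid=3): matches 4 b row(s) → 4 output row(s).
- a row (pid=2): matches 6 b row(s) → 6 output row(s).
- a row (pid=9): no match → dropped.
- a row (pid=6): matches 2 b row(s) → 2 output row(s).
- a row (pid=9): no match → dropped.
- a row (pid=4): matches 3 b row(s) → 3 output row(s).
- a row (pid=NULL): no match → dropped.
- a row (pid=3): matches 4 b row(s) → 4 output row(s).
Total: 19 rows.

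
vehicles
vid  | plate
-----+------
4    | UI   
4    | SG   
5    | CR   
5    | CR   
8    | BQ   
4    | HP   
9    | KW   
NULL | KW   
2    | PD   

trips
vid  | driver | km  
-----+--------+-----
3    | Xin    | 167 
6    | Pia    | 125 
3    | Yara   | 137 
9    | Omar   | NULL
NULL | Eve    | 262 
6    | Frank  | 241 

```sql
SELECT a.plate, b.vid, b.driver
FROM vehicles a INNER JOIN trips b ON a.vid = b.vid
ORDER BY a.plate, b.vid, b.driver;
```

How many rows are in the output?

INNER JOIN keeps only pairs where the ON condition holds.
Matching on a.vid = b.vid. A NULL in a compared column never satisfies the condition.
- a row (vid=4): no match → dropped.
- a row (vid=4): no match → dropped.
- a row (vid=5): no match → dropped.
- a row (vid=5): no match → dropped.
- a row (vid=8): no match → dropped.
- a row (vid=4): no match → dropped.
- a row (vid=9): matches 1 b row(s) → 1 output row(s).
- a row (vid=NULL): no match → dropped.
- a row (vid=2): no match → dropped.
Total: 1 rows.

1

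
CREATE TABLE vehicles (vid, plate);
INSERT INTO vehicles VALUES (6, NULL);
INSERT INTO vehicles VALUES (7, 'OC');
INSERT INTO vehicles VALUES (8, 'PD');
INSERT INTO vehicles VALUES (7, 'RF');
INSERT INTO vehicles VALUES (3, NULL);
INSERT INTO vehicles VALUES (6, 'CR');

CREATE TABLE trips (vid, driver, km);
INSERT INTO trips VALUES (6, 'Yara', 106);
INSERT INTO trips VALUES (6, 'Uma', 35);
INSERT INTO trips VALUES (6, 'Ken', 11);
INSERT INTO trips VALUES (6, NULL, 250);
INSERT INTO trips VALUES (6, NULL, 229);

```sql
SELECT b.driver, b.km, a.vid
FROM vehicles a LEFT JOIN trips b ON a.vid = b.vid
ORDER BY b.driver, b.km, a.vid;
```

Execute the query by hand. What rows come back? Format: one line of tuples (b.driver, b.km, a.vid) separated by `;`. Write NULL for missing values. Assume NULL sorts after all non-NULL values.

LEFT JOIN keeps every row from `vehicles`; unmatched rows get NULL for `trips`'s columns.
Matching on a.vid = b.vid.
- vid=6: 5 matching b row(s), so 5 row(s) emitted.
- vid=7: no b row matches, row kept with b columns NULL.
- vid=8: no b row matches, row kept with b columns NULL.
- vid=7: no b row matches, row kept with b columns NULL.
- vid=3: no b row matches, row kept with b columns NULL.
- vid=6: 5 matching b row(s), so 5 row(s) emitted.

(Ken, 11, 6); (Ken, 11, 6); (Uma, 35, 6); (Uma, 35, 6); (Yara, 106, 6); (Yara, 106, 6); (NULL, 229, 6); (NULL, 229, 6); (NULL, 250, 6); (NULL, 250, 6); (NULL, NULL, 3); (NULL, NULL, 7); (NULL, NULL, 7); (NULL, NULL, 8)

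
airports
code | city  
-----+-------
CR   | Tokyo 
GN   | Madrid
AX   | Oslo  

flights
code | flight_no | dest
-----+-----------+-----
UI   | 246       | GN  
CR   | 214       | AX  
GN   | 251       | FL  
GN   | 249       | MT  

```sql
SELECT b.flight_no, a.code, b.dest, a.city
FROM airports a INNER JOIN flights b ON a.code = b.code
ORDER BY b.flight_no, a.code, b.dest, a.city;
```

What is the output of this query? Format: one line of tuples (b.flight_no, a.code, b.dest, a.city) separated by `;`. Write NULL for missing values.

INNER JOIN keeps only pairs where the ON condition holds.
Matching on a.code = b.code.
- code=CR: 1 matching b row(s), so 1 row(s) emitted.
- code=GN: 2 matching b row(s), so 2 row(s) emitted.
- code=AX: no matching b row, dropped.
After projecting and ordering:
b.flight_no | a.code | b.dest | a.city
214 | CR | AX | Tokyo
249 | GN | MT | Madrid
251 | GN | FL | Madrid

(214, CR, AX, Tokyo); (249, GN, MT, Madrid); (251, GN, FL, Madrid)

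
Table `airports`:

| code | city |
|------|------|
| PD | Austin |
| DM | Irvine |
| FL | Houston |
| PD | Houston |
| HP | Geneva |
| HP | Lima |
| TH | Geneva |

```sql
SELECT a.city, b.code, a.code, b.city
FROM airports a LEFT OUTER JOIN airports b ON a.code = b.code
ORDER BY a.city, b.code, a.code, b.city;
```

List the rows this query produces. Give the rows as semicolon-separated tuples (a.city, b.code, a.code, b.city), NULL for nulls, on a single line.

(Austin, PD, PD, Austin); (Austin, PD, PD, Houston); (Geneva, HP, HP, Geneva); (Geneva, HP, HP, Lima); (Geneva, TH, TH, Geneva); (Houston, FL, FL, Houston); (Houston, PD, PD, Austin); (Houston, PD, PD, Houston); (Irvine, DM, DM, Irvine); (Lima, HP, HP, Geneva); (Lima, HP, HP, Lima)

LEFT JOIN keeps every row from `airports a`; unmatched rows get NULL for `airports b`'s columns.
Matching on a.code = b.code.
- a row (code=PD): matches 2 b row(s) → 2 output row(s).
- a row (code=DM): matches 1 b row(s) → 1 output row(s).
- a row (code=FL): matches 1 b row(s) → 1 output row(s).
- a row (code=PD): matches 2 b row(s) → 2 output row(s).
- a row (code=HP): matches 2 b row(s) → 2 output row(s).
- a row (code=HP): matches 2 b row(s) → 2 output row(s).
- a row (code=TH): matches 1 b row(s) → 1 output row(s).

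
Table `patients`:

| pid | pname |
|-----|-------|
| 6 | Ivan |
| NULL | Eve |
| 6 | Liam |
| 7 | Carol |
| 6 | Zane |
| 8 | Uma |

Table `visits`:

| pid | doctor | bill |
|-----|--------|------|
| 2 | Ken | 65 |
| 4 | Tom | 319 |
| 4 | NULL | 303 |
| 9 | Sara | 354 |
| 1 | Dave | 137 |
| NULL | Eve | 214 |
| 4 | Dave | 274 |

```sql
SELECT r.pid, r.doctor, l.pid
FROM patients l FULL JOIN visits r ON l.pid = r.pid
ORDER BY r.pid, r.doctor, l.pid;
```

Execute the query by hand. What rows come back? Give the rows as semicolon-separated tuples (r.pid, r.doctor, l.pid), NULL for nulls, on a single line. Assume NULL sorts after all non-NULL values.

(1, Dave, NULL); (2, Ken, NULL); (4, Dave, NULL); (4, Tom, NULL); (4, NULL, NULL); (9, Sara, NULL); (NULL, Eve, NULL); (NULL, NULL, 6); (NULL, NULL, 6); (NULL, NULL, 6); (NULL, NULL, 7); (NULL, NULL, 8); (NULL, NULL, NULL)

FULL OUTER JOIN keeps every row from both sides; unmatched rows get NULL for the other side's columns.
Matching on l.pid = r.pid. A NULL in a compared column never satisfies the condition.
- l (pid=6) has no partner → padded with NULL.
- l (pid=NULL) has no partner → padded with NULL.
- l (pid=6) has no partner → padded with NULL.
- l (pid=7) has no partner → padded with NULL.
- l (pid=6) has no partner → padded with NULL.
- l (pid=8) has no partner → padded with NULL.
- plus 7 unmatched r row(s), each kept with NULL l columns.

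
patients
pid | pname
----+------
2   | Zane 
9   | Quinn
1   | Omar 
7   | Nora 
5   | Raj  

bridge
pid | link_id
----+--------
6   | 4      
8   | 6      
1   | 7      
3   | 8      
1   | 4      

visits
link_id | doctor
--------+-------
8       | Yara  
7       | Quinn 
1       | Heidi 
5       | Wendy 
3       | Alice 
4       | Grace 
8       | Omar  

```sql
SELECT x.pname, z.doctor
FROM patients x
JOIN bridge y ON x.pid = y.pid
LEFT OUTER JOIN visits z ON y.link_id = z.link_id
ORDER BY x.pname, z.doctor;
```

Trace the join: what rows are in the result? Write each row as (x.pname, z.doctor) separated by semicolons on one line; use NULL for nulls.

(Omar, Grace); (Omar, Quinn)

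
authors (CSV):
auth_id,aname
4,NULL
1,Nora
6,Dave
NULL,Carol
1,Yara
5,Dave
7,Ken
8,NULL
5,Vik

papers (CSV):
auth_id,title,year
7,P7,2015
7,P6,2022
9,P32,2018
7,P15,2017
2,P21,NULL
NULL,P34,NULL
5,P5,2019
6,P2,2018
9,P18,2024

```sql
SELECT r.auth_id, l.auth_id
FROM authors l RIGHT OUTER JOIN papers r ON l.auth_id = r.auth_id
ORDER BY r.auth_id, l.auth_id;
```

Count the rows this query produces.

RIGHT JOIN keeps every row from `papers`; unmatched rows get NULL for `authors`'s columns.
Matching on l.auth_id = r.auth_id. A NULL in a compared column never satisfies the condition.
- l[0] auth_id=4 → no match.
- l[1] auth_id=1 → no match.
- l[2] auth_id=6 → 1 match(es) in r → 1 row(s).
- l[3] auth_id=NULL → no match.
- l[4] auth_id=1 → no match.
- l[5] auth_id=5 → 1 match(es) in r → 1 row(s).
- l[6] auth_id=7 → 3 match(es) in r → 3 row(s).
- l[7] auth_id=8 → no match.
- l[8] auth_id=5 → 1 match(es) in r → 1 row(s).
- plus 4 unmatched r row(s), each kept with NULL l columns.
Total: 6 matched + 4 padded = 10 rows.

10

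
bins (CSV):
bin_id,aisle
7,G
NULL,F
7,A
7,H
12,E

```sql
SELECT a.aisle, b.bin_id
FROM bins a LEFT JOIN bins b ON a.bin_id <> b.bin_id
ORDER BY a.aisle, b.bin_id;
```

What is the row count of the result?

7

LEFT JOIN keeps every row from `bins a`; unmatched rows get NULL for `bins b`'s columns.
Matching on a.bin_id <> b.bin_id. A NULL in a compared column never satisfies the condition.
- a (bin_id=7) pairs with 1 row(s) of b.
- a (bin_id=NULL) has no partner → padded with NULL.
- a (bin_id=7) pairs with 1 row(s) of b.
- a (bin_id=7) pairs with 1 row(s) of b.
- a (bin_id=12) pairs with 3 row(s) of b.
Total: 6 matched + 1 padded = 7 rows.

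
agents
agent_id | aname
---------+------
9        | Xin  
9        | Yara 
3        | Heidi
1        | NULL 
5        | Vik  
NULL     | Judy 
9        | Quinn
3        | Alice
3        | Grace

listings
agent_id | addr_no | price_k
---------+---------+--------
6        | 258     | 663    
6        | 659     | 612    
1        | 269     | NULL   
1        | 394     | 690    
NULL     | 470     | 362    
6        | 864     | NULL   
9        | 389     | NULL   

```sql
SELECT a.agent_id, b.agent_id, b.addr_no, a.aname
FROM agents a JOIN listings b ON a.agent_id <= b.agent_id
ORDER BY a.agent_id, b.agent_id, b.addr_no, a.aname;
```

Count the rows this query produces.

25

INNER JOIN keeps only pairs where the ON condition holds.
Matching on a.agent_id <= b.agent_id. A NULL in a compared column never satisfies the condition.
Matched pairs: 25.
Total: 25 rows.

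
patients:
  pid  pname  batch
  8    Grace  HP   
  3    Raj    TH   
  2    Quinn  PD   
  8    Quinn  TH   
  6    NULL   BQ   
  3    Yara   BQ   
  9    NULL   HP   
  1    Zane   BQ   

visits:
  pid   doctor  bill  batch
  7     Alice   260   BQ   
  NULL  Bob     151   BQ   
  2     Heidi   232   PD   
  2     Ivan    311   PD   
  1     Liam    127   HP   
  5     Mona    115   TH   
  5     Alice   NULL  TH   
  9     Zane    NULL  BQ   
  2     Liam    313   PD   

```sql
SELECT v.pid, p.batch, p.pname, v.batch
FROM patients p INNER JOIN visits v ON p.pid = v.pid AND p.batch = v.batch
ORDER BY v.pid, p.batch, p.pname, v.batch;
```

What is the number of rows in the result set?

3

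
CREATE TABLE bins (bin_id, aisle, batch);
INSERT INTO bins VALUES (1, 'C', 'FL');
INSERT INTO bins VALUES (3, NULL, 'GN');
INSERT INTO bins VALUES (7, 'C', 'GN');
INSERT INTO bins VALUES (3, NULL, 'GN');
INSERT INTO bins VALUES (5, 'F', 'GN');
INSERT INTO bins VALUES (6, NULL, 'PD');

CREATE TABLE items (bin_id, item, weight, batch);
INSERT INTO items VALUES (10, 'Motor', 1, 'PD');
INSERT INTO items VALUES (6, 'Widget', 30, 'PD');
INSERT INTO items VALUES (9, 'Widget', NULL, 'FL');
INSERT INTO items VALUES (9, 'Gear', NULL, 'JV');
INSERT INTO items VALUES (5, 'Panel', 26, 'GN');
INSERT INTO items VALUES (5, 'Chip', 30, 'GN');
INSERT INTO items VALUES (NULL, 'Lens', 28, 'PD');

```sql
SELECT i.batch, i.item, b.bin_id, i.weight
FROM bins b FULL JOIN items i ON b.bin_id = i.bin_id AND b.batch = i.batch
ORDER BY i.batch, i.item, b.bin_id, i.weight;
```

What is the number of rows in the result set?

FULL OUTER JOIN keeps every row from both sides; unmatched rows get NULL for the other side's columns.
Matching on b.bin_id = i.bin_id AND b.batch = i.batch. A NULL in a compared column never satisfies the condition.
- b row (bin_id=1, batch=FL): no match → kept, i columns NULL.
- b row (bin_id=3, batch=GN): no match → kept, i columns NULL.
- b row (bin_id=7, batch=GN): no match → kept, i columns NULL.
- b row (bin_id=3, batch=GN): no match → kept, i columns NULL.
- b row (bin_id=5, batch=GN): matches 2 i row(s) → 2 output row(s).
- b row (bin_id=6, batch=PD): matches 1 i row(s) → 1 output row(s).
- 4 i row(s) had no b match → kept, b columns NULL.
Total: 3 matched + 8 padded = 11 rows.

11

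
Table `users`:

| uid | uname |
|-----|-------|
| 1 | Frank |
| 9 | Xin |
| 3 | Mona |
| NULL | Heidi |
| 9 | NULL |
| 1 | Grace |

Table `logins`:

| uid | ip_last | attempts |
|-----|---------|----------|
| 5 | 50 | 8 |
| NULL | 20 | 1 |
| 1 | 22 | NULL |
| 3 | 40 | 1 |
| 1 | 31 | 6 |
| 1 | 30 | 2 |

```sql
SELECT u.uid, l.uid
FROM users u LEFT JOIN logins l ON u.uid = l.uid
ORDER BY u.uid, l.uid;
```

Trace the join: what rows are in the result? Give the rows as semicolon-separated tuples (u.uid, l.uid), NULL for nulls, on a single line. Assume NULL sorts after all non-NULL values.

LEFT JOIN keeps every row from `users`; unmatched rows get NULL for `logins`'s columns.
Matching on u.uid = l.uid. A NULL in a compared column never satisfies the condition.
- u[0] uid=1 → 3 match(es) in l → 3 row(s).
- u[1] uid=9 → no match; kept with NULLs on the l side.
- u[2] uid=3 → 1 match(es) in l → 1 row(s).
- u[3] uid=NULL → no match; kept with NULLs on the l side.
- u[4] uid=9 → no match; kept with NULLs on the l side.
- u[5] uid=1 → 3 match(es) in l → 3 row(s).
After projecting and ordering:
u.uid | l.uid
1 | 1
1 | 1
1 | 1
1 | 1
1 | 1
1 | 1
3 | 3
9 | NULL
9 | NULL
NULL | NULL

(1, 1); (1, 1); (1, 1); (1, 1); (1, 1); (1, 1); (3, 3); (9, NULL); (9, NULL); (NULL, NULL)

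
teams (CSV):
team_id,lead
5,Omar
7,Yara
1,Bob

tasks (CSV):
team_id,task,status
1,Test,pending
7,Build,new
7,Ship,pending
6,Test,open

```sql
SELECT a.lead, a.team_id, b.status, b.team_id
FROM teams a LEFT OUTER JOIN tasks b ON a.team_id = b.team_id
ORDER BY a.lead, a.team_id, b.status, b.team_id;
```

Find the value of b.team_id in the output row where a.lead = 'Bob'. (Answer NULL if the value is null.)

LEFT JOIN keeps every row from `teams`; unmatched rows get NULL for `tasks`'s columns.
Matching on a.team_id = b.team_id.
- team_id=5: no b row matches, row kept with b columns NULL.
- team_id=7: 2 matching b row(s), so 2 row(s) emitted.
- team_id=1: 1 matching b row(s), so 1 row(s) emitted.

1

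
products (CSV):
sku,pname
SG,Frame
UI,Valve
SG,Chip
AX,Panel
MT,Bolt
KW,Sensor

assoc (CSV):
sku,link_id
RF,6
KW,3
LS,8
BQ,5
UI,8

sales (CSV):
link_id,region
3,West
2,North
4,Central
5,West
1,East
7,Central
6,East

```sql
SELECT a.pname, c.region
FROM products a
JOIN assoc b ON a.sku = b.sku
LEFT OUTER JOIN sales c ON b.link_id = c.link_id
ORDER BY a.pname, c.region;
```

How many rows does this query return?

2

Evaluate left to right. First `products a INNER JOIN assoc b` on sku: 2 row(s).
Then LEFT JOIN `sales c` on link_id: each of those 2 rows is kept; rows whose b.link_id has no match in c get NULL for c's columns.
Result: 2 row(s).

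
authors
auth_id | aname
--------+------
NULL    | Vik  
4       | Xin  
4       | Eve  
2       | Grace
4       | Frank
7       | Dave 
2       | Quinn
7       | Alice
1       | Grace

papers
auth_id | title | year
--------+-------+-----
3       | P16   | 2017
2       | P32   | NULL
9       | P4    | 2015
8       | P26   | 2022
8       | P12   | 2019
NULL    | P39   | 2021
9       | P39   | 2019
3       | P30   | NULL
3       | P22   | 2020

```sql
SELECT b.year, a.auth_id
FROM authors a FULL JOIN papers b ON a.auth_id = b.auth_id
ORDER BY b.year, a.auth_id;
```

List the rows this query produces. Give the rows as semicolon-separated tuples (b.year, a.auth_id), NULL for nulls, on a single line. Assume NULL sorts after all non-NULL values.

FULL OUTER JOIN keeps every row from both sides; unmatched rows get NULL for the other side's columns.
Matching on a.auth_id = b.auth_id. A NULL in a compared column never satisfies the condition.
- auth_id=NULL: no b row matches, row kept with b columns NULL.
- auth_id=4: no b row matches, row kept with b columns NULL.
- auth_id=4: no b row matches, row kept with b columns NULL.
- auth_id=2: 1 matching b row(s), so 1 row(s) emitted.
- auth_id=4: no b row matches, row kept with b columns NULL.
- auth_id=7: no b row matches, row kept with b columns NULL.
- auth_id=2: 1 matching b row(s), so 1 row(s) emitted.
- auth_id=7: no b row matches, row kept with b columns NULL.
- auth_id=1: no b row matches, row kept with b columns NULL.
- 8 row(s) from b found no a partner → padded with NULL.

(2015, NULL); (2017, NULL); (2019, NULL); (2019, NULL); (2020, NULL); (2021, NULL); (2022, NULL); (NULL, 1); (NULL, 2); (NULL, 2); (NULL, 4); (NULL, 4); (NULL, 4); (NULL, 7); (NULL, 7); (NULL, NULL); (NULL, NULL)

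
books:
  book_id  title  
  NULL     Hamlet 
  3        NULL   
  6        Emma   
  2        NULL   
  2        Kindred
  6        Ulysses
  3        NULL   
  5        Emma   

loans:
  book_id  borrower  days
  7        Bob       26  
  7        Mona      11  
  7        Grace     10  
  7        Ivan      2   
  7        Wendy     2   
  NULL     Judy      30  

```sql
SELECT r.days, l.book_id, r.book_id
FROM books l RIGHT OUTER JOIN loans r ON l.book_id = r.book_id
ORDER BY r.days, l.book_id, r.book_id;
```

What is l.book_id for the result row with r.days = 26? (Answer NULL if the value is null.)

RIGHT JOIN keeps every row from `loans`; unmatched rows get NULL for `books`'s columns.
Matching on l.book_id = r.book_id. A NULL in a compared column never satisfies the condition.
- l (book_id=NULL) has no partner in r.
- l (book_id=3) has no partner in r.
- l (book_id=6) has no partner in r.
- l (book_id=2) has no partner in r.
- l (book_id=2) has no partner in r.
- l (book_id=6) has no partner in r.
- l (book_id=3) has no partner in r.
- l (book_id=5) has no partner in r.
- 6 row(s) from r found no l partner → padded with NULL.

NULL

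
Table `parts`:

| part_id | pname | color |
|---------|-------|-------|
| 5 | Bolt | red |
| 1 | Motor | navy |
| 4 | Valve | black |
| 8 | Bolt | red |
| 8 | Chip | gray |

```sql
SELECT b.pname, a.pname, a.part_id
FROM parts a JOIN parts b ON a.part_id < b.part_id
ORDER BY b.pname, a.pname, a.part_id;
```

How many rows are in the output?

INNER JOIN keeps only pairs where the ON condition holds.
Matching on a.part_id < b.part_id.
- a (part_id=5) pairs with 2 row(s) of b.
- a (part_id=1) pairs with 4 row(s) of b.
- a (part_id=4) pairs with 3 row(s) of b.
- a (part_id=8) has no partner → excluded.
- a (part_id=8) has no partner → excluded.
Total: 9 rows.

9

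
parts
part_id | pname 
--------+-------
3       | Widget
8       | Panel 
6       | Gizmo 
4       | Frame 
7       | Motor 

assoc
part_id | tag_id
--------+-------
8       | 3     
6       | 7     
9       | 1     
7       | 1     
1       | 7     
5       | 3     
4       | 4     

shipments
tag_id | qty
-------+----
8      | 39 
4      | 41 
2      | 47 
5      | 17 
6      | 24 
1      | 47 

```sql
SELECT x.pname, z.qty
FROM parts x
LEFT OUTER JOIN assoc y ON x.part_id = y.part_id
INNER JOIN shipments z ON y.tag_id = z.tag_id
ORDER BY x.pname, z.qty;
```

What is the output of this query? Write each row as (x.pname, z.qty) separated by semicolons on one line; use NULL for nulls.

Joins associate left-to-right: parts LEFT JOIN assoc on part_id gives 5 intermediate row(s).
Then INNER JOIN `shipments z` on tag_id: keep only rows whose y.tag_id appears in z.

(Frame, 41); (Motor, 47)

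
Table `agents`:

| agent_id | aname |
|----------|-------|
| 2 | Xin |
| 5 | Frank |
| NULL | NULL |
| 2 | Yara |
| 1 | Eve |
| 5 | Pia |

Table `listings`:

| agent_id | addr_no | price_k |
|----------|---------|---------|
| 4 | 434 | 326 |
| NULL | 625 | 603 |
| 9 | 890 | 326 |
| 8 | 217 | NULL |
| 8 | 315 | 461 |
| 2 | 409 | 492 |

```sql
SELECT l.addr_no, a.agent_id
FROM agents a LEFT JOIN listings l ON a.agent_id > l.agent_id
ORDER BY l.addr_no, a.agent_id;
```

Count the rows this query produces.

LEFT JOIN keeps every row from `agents`; unmatched rows get NULL for `listings`'s columns.
Matching on a.agent_id > l.agent_id. A NULL in a compared column never satisfies the condition.
- agent_id=2: no l row matches, row kept with l columns NULL.
- agent_id=5: 2 matching l row(s), so 2 row(s) emitted.
- agent_id=NULL: no l row matches, row kept with l columns NULL.
- agent_id=2: no l row matches, row kept with l columns NULL.
- agent_id=1: no l row matches, row kept with l columns NULL.
- agent_id=5: 2 matching l row(s), so 2 row(s) emitted.
Total: 4 matched + 4 padded = 8 rows.

8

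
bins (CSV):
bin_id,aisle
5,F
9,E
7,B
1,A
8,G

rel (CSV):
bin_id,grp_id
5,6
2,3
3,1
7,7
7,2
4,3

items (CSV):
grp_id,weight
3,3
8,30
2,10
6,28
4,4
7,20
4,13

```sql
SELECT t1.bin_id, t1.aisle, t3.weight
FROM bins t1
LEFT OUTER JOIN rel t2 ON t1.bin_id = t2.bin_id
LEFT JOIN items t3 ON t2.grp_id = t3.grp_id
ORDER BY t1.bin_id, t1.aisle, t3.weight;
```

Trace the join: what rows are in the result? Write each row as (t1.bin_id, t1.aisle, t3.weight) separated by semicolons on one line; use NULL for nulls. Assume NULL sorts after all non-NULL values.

(1, A, NULL); (5, F, 28); (7, B, 10); (7, B, 20); (8, G, NULL); (9, E, NULL)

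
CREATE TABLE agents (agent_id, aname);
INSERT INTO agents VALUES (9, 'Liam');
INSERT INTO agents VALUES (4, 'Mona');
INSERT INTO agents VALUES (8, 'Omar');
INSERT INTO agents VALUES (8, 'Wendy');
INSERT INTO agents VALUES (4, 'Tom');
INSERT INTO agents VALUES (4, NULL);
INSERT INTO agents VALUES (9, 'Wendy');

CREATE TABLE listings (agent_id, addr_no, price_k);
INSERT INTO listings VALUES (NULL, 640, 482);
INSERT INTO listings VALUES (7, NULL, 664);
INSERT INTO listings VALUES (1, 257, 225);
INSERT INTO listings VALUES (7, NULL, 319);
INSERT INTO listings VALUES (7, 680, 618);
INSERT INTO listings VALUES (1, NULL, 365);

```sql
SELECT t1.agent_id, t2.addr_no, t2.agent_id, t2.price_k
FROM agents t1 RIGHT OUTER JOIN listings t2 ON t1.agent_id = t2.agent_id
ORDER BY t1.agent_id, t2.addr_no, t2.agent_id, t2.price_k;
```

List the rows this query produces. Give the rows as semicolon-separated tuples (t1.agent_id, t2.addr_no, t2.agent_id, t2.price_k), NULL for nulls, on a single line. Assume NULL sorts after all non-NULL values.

RIGHT JOIN keeps every row from `listings`; unmatched rows get NULL for `agents`'s columns.
Matching on t1.agent_id = t2.agent_id. A NULL in a compared column never satisfies the condition.
- t1 row (agent_id=9): no match.
- t1 row (agent_id=4): no match.
- t1 row (agent_id=8): no match.
- t1 row (agent_id=8): no match.
- t1 row (agent_id=4): no match.
- t1 row (agent_id=4): no match.
- t1 row (agent_id=9): no match.
- 6 t2 row(s) had no t1 match → kept, t1 columns NULL.
After projecting and ordering:
t1.agent_id | t2.addr_no | t2.agent_id | t2.price_k
NULL | 257 | 1 | 225
NULL | 640 | NULL | 482
NULL | 680 | 7 | 618
NULL | NULL | 1 | 365
NULL | NULL | 7 | 319
NULL | NULL | 7 | 664

(NULL, 257, 1, 225); (NULL, 640, NULL, 482); (NULL, 680, 7, 618); (NULL, NULL, 1, 365); (NULL, NULL, 7, 319); (NULL, NULL, 7, 664)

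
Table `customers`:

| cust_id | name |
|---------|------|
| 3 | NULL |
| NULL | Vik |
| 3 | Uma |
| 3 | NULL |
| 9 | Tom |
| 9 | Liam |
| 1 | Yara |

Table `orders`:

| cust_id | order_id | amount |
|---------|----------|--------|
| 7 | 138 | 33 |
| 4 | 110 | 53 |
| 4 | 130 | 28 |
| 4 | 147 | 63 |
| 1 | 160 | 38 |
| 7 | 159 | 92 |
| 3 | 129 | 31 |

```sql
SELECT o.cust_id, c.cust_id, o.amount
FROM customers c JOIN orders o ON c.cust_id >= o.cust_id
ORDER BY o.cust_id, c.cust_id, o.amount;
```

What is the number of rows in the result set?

INNER JOIN keeps only pairs where the ON condition holds.
Matching on c.cust_id >= o.cust_id. A NULL in a compared column never satisfies the condition.
- c (cust_id=3) pairs with 2 row(s) of o.
- c (cust_id=NULL) has no partner → excluded.
- c (cust_id=3) pairs with 2 row(s) of o.
- c (cust_id=3) pairs with 2 row(s) of o.
- c (cust_id=9) pairs with 7 row(s) of o.
- c (cust_id=9) pairs with 7 row(s) of o.
- c (cust_id=1) pairs with 1 row(s) of o.
Total: 21 rows.

21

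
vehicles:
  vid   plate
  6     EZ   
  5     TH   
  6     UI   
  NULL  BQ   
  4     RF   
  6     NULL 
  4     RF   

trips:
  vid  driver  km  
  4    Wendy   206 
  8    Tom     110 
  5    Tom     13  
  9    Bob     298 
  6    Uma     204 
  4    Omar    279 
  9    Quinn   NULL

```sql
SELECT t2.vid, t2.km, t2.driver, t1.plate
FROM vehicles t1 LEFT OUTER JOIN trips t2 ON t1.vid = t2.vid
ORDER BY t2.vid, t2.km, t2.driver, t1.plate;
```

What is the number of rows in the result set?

LEFT JOIN keeps every row from `vehicles`; unmatched rows get NULL for `trips`'s columns.
Matching on t1.vid = t2.vid. A NULL in a compared column never satisfies the condition.
Matched pairs: 8; unmatched t1 rows kept: 1.
Total: 8 matched + 1 padded = 9 rows.

9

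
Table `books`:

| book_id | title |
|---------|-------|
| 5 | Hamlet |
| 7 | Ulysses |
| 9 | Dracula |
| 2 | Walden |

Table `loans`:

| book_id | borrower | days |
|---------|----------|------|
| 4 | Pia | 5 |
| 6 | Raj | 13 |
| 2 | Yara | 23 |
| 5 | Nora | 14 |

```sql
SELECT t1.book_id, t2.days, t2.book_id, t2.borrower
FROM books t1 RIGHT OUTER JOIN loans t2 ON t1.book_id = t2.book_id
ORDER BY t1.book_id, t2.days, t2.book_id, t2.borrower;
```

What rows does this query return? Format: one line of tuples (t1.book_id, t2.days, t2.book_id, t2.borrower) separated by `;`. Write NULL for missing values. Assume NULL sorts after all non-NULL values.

(2, 23, 2, Yara); (5, 14, 5, Nora); (NULL, 5, 4, Pia); (NULL, 13, 6, Raj)

RIGHT JOIN keeps every row from `loans`; unmatched rows get NULL for `books`'s columns.
Matching on t1.book_id = t2.book_id.
- t1 row (book_id=5): matches 1 t2 row(s) → 1 output row(s).
- t1 row (book_id=7): no match.
- t1 row (book_id=9): no match.
- t1 row (book_id=2): matches 1 t2 row(s) → 1 output row(s).
- plus 2 unmatched t2 row(s), each kept with NULL t1 columns.
After projecting and ordering:
t1.book_id | t2.days | t2.book_id | t2.borrower
2 | 23 | 2 | Yara
5 | 14 | 5 | Nora
NULL | 5 | 4 | Pia
NULL | 13 | 6 | Raj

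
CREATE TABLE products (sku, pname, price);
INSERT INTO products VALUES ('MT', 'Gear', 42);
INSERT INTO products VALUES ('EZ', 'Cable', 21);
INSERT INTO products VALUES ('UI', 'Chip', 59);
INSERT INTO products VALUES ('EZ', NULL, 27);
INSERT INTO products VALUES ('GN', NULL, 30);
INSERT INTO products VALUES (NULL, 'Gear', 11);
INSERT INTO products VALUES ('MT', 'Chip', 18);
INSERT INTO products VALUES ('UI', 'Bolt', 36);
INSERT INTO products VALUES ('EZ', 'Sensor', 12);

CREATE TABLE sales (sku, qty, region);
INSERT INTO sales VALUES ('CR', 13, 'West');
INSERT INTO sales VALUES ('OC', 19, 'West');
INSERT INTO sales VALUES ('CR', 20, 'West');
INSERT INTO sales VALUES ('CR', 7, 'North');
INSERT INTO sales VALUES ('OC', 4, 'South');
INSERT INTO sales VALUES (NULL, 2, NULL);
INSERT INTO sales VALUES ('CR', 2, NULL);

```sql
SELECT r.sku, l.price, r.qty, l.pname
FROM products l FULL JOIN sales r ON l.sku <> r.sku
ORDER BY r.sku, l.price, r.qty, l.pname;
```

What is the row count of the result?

50

FULL OUTER JOIN keeps every row from both sides; unmatched rows get NULL for the other side's columns.
Matching on l.sku <> r.sku. A NULL in a compared column never satisfies the condition.
Matched pairs: 48; unmatched l rows kept: 1; unmatched r rows kept: 1.
Total: 48 matched + 2 padded = 50 rows.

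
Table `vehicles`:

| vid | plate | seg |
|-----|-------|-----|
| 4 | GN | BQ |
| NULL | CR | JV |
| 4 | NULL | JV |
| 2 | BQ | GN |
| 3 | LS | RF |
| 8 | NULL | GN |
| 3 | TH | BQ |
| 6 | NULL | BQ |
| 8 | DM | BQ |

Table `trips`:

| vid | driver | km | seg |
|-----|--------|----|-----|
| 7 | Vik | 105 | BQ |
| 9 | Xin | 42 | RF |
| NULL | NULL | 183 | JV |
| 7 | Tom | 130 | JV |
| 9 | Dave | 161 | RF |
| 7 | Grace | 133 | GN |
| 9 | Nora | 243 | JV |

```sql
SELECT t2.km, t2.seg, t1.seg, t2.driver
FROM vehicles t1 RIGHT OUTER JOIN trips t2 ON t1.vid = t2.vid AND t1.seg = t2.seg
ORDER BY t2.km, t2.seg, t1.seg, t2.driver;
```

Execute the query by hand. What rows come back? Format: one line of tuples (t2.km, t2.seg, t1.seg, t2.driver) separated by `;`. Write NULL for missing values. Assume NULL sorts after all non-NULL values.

(42, RF, NULL, Xin); (105, BQ, NULL, Vik); (130, JV, NULL, Tom); (133, GN, NULL, Grace); (161, RF, NULL, Dave); (183, JV, NULL, NULL); (243, JV, NULL, Nora)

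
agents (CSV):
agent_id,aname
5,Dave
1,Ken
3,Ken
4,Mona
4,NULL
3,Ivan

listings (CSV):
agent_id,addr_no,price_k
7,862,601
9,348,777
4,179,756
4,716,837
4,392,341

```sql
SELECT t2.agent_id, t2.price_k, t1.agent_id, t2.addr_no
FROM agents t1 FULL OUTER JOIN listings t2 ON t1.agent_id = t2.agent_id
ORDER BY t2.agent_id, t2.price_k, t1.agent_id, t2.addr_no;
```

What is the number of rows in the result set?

FULL OUTER JOIN keeps every row from both sides; unmatched rows get NULL for the other side's columns.
Matching on t1.agent_id = t2.agent_id.
- t1 row (agent_id=5): no match → kept, t2 columns NULL.
- t1 row (agent_id=1): no match → kept, t2 columns NULL.
- t1 row (agent_id=3): no match → kept, t2 columns NULL.
- t1 row (agent_id=4): matches 3 t2 row(s) → 3 output row(s).
- t1 row (agent_id=4): matches 3 t2 row(s) → 3 output row(s).
- t1 row (agent_id=3): no match → kept, t2 columns NULL.
- 2 row(s) from t2 found no t1 partner → padded with NULL.
Total: 6 matched + 6 padded = 12 rows.

12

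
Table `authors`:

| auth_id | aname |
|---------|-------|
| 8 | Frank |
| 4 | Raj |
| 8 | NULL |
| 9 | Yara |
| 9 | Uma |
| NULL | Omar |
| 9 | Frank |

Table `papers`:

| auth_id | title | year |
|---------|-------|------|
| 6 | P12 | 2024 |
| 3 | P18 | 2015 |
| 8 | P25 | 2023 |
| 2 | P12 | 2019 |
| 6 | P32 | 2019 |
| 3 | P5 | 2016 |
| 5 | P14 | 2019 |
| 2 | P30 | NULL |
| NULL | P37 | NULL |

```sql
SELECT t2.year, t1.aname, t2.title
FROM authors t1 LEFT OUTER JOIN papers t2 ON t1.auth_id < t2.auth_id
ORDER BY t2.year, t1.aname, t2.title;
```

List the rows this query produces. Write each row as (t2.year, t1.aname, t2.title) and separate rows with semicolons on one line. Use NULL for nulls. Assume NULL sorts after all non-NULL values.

(2019, Raj, P14); (2019, Raj, P32); (2023, Raj, P25); (2024, Raj, P12); (NULL, Frank, NULL); (NULL, Frank, NULL); (NULL, Omar, NULL); (NULL, Uma, NULL); (NULL, Yara, NULL); (NULL, NULL, NULL)

LEFT JOIN keeps every row from `authors`; unmatched rows get NULL for `papers`'s columns.
Matching on t1.auth_id < t2.auth_id. A NULL in a compared column never satisfies the condition.
Matched pairs: 4; unmatched t1 rows kept: 6.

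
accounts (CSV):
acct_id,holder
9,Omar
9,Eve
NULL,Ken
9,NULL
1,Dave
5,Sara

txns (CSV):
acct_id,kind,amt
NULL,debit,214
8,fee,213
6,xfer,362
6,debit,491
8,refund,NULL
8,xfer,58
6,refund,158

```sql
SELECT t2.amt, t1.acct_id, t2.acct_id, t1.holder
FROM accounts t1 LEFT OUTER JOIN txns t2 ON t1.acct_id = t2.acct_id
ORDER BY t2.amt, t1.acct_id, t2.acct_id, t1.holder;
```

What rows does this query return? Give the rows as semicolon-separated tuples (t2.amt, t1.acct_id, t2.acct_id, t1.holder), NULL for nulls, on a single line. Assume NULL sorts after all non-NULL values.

LEFT JOIN keeps every row from `accounts`; unmatched rows get NULL for `txns`'s columns.
Matching on t1.acct_id = t2.acct_id. A NULL in a compared column never satisfies the condition.
- t1 row (acct_id=9): no match → kept, t2 columns NULL.
- t1 row (acct_id=9): no match → kept, t2 columns NULL.
- t1 row (acct_id=NULL): no match → kept, t2 columns NULL.
- t1 row (acct_id=9): no match → kept, t2 columns NULL.
- t1 row (acct_id=1): no match → kept, t2 columns NULL.
- t1 row (acct_id=5): no match → kept, t2 columns NULL.
After projecting and ordering:
t2.amt | t1.acct_id | t2.acct_id | t1.holder
NULL | 1 | NULL | Dave
NULL | 5 | NULL | Sara
NULL | 9 | NULL | Eve
NULL | 9 | NULL | Omar
NULL | 9 | NULL | NULL
NULL | NULL | NULL | Ken

(NULL, 1, NULL, Dave); (NULL, 5, NULL, Sara); (NULL, 9, NULL, Eve); (NULL, 9, NULL, Omar); (NULL, 9, NULL, NULL); (NULL, NULL, NULL, Ken)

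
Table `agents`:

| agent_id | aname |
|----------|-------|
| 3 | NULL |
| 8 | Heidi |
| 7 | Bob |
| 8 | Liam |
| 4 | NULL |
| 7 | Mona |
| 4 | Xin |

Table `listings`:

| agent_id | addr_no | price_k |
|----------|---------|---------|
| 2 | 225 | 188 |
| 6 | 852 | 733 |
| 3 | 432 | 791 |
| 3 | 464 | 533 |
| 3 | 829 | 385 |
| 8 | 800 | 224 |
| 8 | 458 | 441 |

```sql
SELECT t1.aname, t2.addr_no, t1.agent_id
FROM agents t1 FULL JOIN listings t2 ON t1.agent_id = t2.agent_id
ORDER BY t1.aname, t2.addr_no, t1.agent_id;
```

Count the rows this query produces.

FULL OUTER JOIN keeps every row from both sides; unmatched rows get NULL for the other side's columns.
Matching on t1.agent_id = t2.agent_id.
- t1 row (agent_id=3): matches 3 t2 row(s) → 3 output row(s).
- t1 row (agent_id=8): matches 2 t2 row(s) → 2 output row(s).
- t1 row (agent_id=7): no match → kept, t2 columns NULL.
- t1 row (agent_id=8): matches 2 t2 row(s) → 2 output row(s).
- t1 row (agent_id=4): no match → kept, t2 columns NULL.
- t1 row (agent_id=7): no match → kept, t2 columns NULL.
- t1 row (agent_id=4): no match → kept, t2 columns NULL.
- 2 t2 row(s) had no t1 match → kept, t1 columns NULL.
Total: 7 matched + 6 padded = 13 rows.

13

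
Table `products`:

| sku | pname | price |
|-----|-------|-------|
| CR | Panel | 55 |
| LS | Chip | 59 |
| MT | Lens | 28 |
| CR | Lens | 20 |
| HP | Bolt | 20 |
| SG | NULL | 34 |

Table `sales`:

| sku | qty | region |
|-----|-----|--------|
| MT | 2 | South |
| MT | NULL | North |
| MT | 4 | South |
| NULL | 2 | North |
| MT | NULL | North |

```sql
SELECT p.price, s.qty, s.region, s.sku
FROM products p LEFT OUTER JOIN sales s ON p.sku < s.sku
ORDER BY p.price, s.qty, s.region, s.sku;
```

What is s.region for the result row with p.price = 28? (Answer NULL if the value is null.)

LEFT JOIN keeps every row from `products`; unmatched rows get NULL for `sales`'s columns.
Matching on p.sku < s.sku. A NULL in a compared column never satisfies the condition.
- p row (sku=CR): matches 4 s row(s) → 4 output row(s).
- p row (sku=LS): matches 4 s row(s) → 4 output row(s).
- p row (sku=MT): no match → kept, s columns NULL.
- p row (sku=CR): matches 4 s row(s) → 4 output row(s).
- p row (sku=HP): matches 4 s row(s) → 4 output row(s).
- p row (sku=SG): no match → kept, s columns NULL.

NULL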